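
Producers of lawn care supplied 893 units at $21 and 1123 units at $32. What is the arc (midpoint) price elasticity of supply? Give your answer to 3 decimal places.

0.550

ΔQ = 1123 − 893 = 230; ΔP = 32 − 21 = 11.
Midpoints: P̄ = 26.50, Q̄ = 1008.0.
ε_s = (ΔQ/ΔP)(P̄/Q̄) = (230/11)(26.50/1008.0).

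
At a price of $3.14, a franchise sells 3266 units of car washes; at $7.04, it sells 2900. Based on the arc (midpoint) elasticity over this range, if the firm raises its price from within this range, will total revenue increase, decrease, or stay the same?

Arc ε = (-366/3.9)(5.09/3083.0) ≈ -0.155.
|ε| = 0.15 < 1, so demand is inelastic. A price rise therefore raises total revenue.

increase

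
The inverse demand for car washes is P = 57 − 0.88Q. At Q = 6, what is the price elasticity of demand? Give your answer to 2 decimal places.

At Q = 6, P = 57 − 0.88(6) = 51.72.
dP/dQ = −0.88, so dQ/dP = 1/(−0.88) = -1.136.
ε = (dQ/dP)(P/Q) = (-1.136)(51.72/6).

-9.80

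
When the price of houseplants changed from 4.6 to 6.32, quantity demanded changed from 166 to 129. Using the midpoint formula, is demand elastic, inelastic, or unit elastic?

inelastic

Arc ε ≈ -0.796.
|ε| = 0.80 < 1.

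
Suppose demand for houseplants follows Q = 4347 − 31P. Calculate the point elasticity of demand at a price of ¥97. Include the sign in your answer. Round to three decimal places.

At P = 97, Q = 1340.
dQ/dP = −31.
ε = (dQ/dP)(P/Q) = (-31)(97/1340).
|ε| > 1, so demand is elastic at this price.

-2.244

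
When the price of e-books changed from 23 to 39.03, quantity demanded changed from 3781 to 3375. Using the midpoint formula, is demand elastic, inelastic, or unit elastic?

Arc ε ≈ -0.220.
|ε| = 0.22 < 1.

inelastic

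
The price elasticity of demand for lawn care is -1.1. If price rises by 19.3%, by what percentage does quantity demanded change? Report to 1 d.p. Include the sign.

%ΔQ ≈ ε × %ΔP = (-1.1)(19.3%) = -21.23%.

-21.2%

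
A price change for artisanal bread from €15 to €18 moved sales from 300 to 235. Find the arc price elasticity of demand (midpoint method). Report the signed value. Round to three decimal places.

ΔQ = 235 − 300 = -65; ΔP = 18 − 15 = 3.
Midpoints: P̄ = 16.50, Q̄ = 267.5.
ε = (ΔQ/ΔP)(P̄/Q̄) = (-65/3)(16.50/267.5).

-1.336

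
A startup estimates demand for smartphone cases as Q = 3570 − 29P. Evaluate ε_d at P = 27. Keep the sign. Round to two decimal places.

-0.28

At P = 27, Q = 2787.
dQ/dP = −29.
ε = (dQ/dP)(P/Q) = (-29)(27/2787).
|ε| < 1, so demand is inelastic at this price.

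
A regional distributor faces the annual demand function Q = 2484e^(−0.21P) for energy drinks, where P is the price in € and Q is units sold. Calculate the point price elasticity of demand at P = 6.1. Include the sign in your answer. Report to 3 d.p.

-1.281

At P = 6.1, Q = 689.954.
dQ/dP = −0.21·2484e^(−0.21P) = −0.21Q = -144.890.
ε = (dQ/dP)(P/Q) = (-144.890)(6.1/689.954).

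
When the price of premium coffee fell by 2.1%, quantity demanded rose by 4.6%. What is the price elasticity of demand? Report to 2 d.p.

-2.19

ε = %ΔQ / %ΔP = (4.6)/(-2.1) = -2.190.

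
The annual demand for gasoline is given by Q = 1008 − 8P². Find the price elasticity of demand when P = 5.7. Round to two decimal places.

At P = 5.7, Q = 748.080.
dQ/dP = −16P = -91.200.
ε = (dQ/dP)(P/Q) = (-91.200)(5.7/748.080).

-0.69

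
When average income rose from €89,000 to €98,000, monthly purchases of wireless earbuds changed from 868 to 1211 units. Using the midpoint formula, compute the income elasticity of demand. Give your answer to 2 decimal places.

ΔQ = 343, ΔI = 9000. Midpoints: Ī = 93,500, Q̄ = 1039.5.
ε_I = (ΔQ/ΔI)(Ī/Q̄) = (343/9000)(93500/1039.5).

3.43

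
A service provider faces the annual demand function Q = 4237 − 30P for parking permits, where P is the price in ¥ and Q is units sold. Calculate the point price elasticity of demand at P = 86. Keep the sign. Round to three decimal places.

At P = 86, Q = 1657.
dQ/dP = −30.
ε = (dQ/dP)(P/Q) = (-30)(86/1657).
|ε| > 1, so demand is elastic at this price.

-1.557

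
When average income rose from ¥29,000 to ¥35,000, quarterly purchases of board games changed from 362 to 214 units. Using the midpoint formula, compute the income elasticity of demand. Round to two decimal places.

-2.74

ΔQ = -148, ΔI = 6000. Midpoints: Ī = 32,000, Q̄ = 288.0.
ε_I = (ΔQ/ΔI)(Ī/Q̄) = (-148/6000)(32000/288.0).
ε_I < 0, so the good is inferior.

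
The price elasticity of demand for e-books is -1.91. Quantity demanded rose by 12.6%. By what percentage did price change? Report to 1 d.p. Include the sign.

-6.6%

%ΔP ≈ %ΔQ / ε = (12.6%)/(-1.91) = -6.60%.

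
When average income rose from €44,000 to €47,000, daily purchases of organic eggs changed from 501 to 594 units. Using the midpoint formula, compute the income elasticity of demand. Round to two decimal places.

2.58

ΔQ = 93, ΔI = 3000. Midpoints: Ī = 45,500, Q̄ = 547.5.
ε_I = (ΔQ/ΔI)(Ī/Q̄) = (93/3000)(45500/547.5).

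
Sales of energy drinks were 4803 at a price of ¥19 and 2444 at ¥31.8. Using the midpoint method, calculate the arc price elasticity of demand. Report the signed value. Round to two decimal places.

-1.29

ΔQ = 2444 − 4803 = -2359; ΔP = 31.8 − 19 = 12.8.
Midpoints: P̄ = 25.40, Q̄ = 3623.5.
ε = (ΔQ/ΔP)(P̄/Q̄) = (-2359/12.8)(25.40/3623.5).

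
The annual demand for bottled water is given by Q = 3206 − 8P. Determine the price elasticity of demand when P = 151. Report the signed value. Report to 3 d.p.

-0.605

At P = 151, Q = 1998.
dQ/dP = −8.
ε = (dQ/dP)(P/Q) = (-8)(151/1998).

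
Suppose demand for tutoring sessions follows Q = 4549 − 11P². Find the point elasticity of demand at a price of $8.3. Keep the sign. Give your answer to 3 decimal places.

At P = 8.3, Q = 3791.210.
dQ/dP = −22P = -182.600.
ε = (dQ/dP)(P/Q) = (-182.600)(8.3/3791.210).

-0.400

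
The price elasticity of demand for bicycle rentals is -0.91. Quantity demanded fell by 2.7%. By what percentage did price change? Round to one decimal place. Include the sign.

%ΔP ≈ %ΔQ / ε = (-2.7%)/(-0.91) = 2.97%.

3.0%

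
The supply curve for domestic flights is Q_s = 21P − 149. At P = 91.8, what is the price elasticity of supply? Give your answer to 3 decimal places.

1.084

At P = 91.8, Q_s = 1778.80.
dQ_s/dP = 21.
ε_s = (dQ_s/dP)(P/Q_s) = (21)(91.8/1778.80).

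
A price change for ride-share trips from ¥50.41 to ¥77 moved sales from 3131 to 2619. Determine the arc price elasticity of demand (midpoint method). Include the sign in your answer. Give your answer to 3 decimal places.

ΔQ = 2619 − 3131 = -512; ΔP = 77 − 50.41 = 26.59.
Midpoints: P̄ = 63.70, Q̄ = 2875.0.
ε = (ΔQ/ΔP)(P̄/Q̄) = (-512/26.59)(63.70/2875.0).

-0.427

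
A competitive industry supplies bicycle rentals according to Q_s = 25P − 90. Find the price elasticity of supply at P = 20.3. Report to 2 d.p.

1.22

At P = 20.3, Q_s = 417.50.
dQ_s/dP = 25.
ε_s = (dQ_s/dP)(P/Q_s) = (25)(20.3/417.50).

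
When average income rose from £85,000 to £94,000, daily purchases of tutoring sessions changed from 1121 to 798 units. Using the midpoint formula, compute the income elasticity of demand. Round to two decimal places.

-3.35

ΔQ = -323, ΔI = 9000. Midpoints: Ī = 89,500, Q̄ = 959.5.
ε_I = (ΔQ/ΔI)(Ī/Q̄) = (-323/9000)(89500/959.5).
ε_I < 0, so the good is inferior.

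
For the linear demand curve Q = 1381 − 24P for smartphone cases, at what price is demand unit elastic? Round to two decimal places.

28.77

For linear demand Q = a − bP, ε = −bP/(a − bP). |ε| = 1 when bP = a − bP, i.e. P = a/(2b).
P = 1381/(2·24) = 1381/48 = 28.7708.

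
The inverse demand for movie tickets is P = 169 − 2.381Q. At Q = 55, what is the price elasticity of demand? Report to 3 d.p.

At Q = 55, P = 169 − 2.381(55) = 38.05.
dP/dQ = −2.381, so dQ/dP = 1/(−2.381) = -0.420.
ε = (dQ/dP)(P/Q) = (-0.420)(38.05/55).

-0.291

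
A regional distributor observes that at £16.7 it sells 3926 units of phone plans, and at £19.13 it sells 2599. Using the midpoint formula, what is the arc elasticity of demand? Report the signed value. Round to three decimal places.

-2.999

ΔQ = 2599 − 3926 = -1327; ΔP = 19.13 − 16.7 = 2.43.
Midpoints: P̄ = 17.91, Q̄ = 3262.5.
ε = (ΔQ/ΔP)(P̄/Q̄) = (-1327/2.43)(17.91/3262.5).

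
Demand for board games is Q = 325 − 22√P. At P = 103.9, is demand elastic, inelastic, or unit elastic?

elastic

Q = 100.751, dQ/dP = -1.079.
ε = (dQ/dP)(P/Q) ≈ -1.113.
|ε| = 1.11 > 1.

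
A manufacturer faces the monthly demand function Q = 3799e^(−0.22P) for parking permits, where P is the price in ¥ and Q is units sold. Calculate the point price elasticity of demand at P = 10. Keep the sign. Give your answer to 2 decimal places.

-2.20

At P = 10, Q = 420.941.
dQ/dP = −0.22·3799e^(−0.22P) = −0.22Q = -92.607.
ε = (dQ/dP)(P/Q) = (-92.607)(10/420.941).
|ε| > 1, so demand is elastic at this price.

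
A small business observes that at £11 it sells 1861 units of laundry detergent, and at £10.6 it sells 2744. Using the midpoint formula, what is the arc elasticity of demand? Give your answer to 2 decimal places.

-10.35

ΔQ = 2744 − 1861 = 883; ΔP = 10.6 − 11 = -0.4.
Midpoints: P̄ = 10.80, Q̄ = 2302.5.
ε = (ΔQ/ΔP)(P̄/Q̄) = (883/-0.4)(10.80/2302.5).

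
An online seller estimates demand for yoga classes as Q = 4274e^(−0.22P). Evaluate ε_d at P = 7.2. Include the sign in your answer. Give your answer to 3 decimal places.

-1.584

At P = 7.2, Q = 876.823.
dQ/dP = −0.22·4274e^(−0.22P) = −0.22Q = -192.901.
ε = (dQ/dP)(P/Q) = (-192.901)(7.2/876.823).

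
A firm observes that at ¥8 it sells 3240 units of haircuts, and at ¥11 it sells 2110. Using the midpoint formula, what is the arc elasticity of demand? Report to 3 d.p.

ΔQ = 2110 − 3240 = -1130; ΔP = 11 − 8 = 3.
Midpoints: P̄ = 9.50, Q̄ = 2675.0.
ε = (ΔQ/ΔP)(P̄/Q̄) = (-1130/3)(9.50/2675.0).

-1.338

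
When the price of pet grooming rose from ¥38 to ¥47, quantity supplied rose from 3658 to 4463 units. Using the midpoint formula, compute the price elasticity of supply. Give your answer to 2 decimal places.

ΔQ = 4463 − 3658 = 805; ΔP = 47 − 38 = 9.
Midpoints: P̄ = 42.50, Q̄ = 4060.5.
ε_s = (ΔQ/ΔP)(P̄/Q̄) = (805/9)(42.50/4060.5).

0.94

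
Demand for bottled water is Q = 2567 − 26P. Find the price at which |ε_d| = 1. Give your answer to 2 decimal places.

49.37

For linear demand Q = a − bP, ε = −bP/(a − bP). |ε| = 1 when bP = a − bP, i.e. P = a/(2b).
P = 2567/(2·26) = 2567/52 = 49.3654.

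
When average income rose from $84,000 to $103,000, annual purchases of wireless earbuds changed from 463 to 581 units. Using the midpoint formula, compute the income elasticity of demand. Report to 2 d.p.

1.11

ΔQ = 118, ΔI = 19000. Midpoints: Ī = 93,500, Q̄ = 522.0.
ε_I = (ΔQ/ΔI)(Ī/Q̄) = (118/19000)(93500/522.0).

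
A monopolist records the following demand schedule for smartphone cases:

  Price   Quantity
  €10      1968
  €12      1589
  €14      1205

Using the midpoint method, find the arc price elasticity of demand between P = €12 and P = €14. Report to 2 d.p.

At P = 12, Q = 1589; at P = 14, Q = 1205.
ΔQ = -384, ΔP = 2. Midpoints: P̄ = 13.00, Q̄ = 1397.0.
ε = (ΔQ/ΔP)(P̄/Q̄) = (-384/2)(13.00/1397.0).

-1.79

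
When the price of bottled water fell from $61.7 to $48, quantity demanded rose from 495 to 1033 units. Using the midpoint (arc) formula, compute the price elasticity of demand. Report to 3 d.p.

-2.819

ΔQ = 1033 − 495 = 538; ΔP = 48 − 61.7 = -13.7.
Midpoints: P̄ = 54.85, Q̄ = 764.0.
ε = (ΔQ/ΔP)(P̄/Q̄) = (538/-13.7)(54.85/764.0).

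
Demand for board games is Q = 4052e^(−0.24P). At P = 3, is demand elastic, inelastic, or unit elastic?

inelastic

Q = 1972.320, dQ/dP = -473.357.
ε = (dQ/dP)(P/Q) ≈ -0.720.
|ε| = 0.72 < 1.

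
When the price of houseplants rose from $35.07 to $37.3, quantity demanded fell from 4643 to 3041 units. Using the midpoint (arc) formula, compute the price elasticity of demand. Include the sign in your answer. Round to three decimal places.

-6.766

ΔQ = 3041 − 4643 = -1602; ΔP = 37.3 − 35.07 = 2.23.
Midpoints: P̄ = 36.19, Q̄ = 3842.0.
ε = (ΔQ/ΔP)(P̄/Q̄) = (-1602/2.23)(36.19/3842.0).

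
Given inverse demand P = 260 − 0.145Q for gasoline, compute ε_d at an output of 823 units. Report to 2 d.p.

-1.18

At Q = 823, P = 260 − 0.145(823) = 140.67.
dP/dQ = −0.145, so dQ/dP = 1/(−0.145) = -6.897.
ε = (dQ/dP)(P/Q) = (-6.897)(140.67/823).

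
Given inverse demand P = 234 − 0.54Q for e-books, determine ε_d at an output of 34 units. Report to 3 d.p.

-11.745

At Q = 34, P = 234 − 0.54(34) = 215.64.
dP/dQ = −0.54, so dQ/dP = 1/(−0.54) = -1.852.
ε = (dQ/dP)(P/Q) = (-1.852)(215.64/34).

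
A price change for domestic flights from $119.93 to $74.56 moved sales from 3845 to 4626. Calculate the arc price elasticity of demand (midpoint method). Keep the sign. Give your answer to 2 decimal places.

-0.40

ΔQ = 4626 − 3845 = 781; ΔP = 74.56 − 119.93 = -45.37.
Midpoints: P̄ = 97.25, Q̄ = 4235.5.
ε = (ΔQ/ΔP)(P̄/Q̄) = (781/-45.37)(97.25/4235.5).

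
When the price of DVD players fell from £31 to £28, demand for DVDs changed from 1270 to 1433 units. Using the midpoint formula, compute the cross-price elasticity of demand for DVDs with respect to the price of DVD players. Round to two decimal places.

ΔQ_x = 1433 − 1270 = 163; ΔP_y = 28 − 31 = -3.
Midpoints: P̄_y = 29.50, Q̄_x = 1351.5.
ε_xy = (ΔQ_x/ΔP_y)(P̄_y/Q̄_x) = (163/-3)(29.50/1351.5).

-1.19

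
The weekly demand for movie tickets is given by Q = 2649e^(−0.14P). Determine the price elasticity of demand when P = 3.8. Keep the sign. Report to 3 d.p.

-0.532

At P = 3.8, Q = 1556.099.
dQ/dP = −0.14·2649e^(−0.14P) = −0.14Q = -217.854.
ε = (dQ/dP)(P/Q) = (-217.854)(3.8/1556.099).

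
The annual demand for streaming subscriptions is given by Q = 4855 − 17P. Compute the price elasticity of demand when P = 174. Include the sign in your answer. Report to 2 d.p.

-1.56

At P = 174, Q = 1897.
dQ/dP = −17.
ε = (dQ/dP)(P/Q) = (-17)(174/1897).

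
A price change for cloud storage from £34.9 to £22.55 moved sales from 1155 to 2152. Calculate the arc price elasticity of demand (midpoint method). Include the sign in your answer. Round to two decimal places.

-1.40

ΔQ = 2152 − 1155 = 997; ΔP = 22.55 − 34.9 = -12.35.
Midpoints: P̄ = 28.73, Q̄ = 1653.5.
ε = (ΔQ/ΔP)(P̄/Q̄) = (997/-12.35)(28.73/1653.5).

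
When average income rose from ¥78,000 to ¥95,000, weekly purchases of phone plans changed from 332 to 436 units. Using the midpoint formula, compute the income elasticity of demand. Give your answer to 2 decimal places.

ΔQ = 104, ΔI = 17000. Midpoints: Ī = 86,500, Q̄ = 384.0.
ε_I = (ΔQ/ΔI)(Ī/Q̄) = (104/17000)(86500/384.0).
ε_I > 0, so the good is normal.

1.38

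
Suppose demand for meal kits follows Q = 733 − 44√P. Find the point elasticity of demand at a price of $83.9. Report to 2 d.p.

At P = 83.9, Q = 329.973.
dQ/dP = −44/(2√P) = -2.402.
ε = (dQ/dP)(P/Q) = (-2.402)(83.9/329.973).

-0.61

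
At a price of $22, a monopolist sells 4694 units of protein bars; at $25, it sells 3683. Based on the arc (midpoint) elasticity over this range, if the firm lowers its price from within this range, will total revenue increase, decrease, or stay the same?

Arc ε = (-1011/3)(23.50/4188.5) ≈ -1.891.
|ε| = 1.89 > 1, so demand is elastic. A price cut therefore raises total revenue.

increase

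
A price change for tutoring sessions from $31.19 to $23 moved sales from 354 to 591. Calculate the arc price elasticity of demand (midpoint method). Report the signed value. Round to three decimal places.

-1.659

ΔQ = 591 − 354 = 237; ΔP = 23 − 31.19 = -8.19.
Midpoints: P̄ = 27.09, Q̄ = 472.5.
ε = (ΔQ/ΔP)(P̄/Q̄) = (237/-8.19)(27.09/472.5).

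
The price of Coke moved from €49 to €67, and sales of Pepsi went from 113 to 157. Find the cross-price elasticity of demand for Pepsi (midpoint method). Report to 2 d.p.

ΔQ_x = 157 − 113 = 44; ΔP_y = 67 − 49 = 18.
Midpoints: P̄_y = 58.00, Q̄_x = 135.0.
ε_xy = (ΔQ_x/ΔP_y)(P̄_y/Q̄_x) = (44/18)(58.00/135.0).

1.05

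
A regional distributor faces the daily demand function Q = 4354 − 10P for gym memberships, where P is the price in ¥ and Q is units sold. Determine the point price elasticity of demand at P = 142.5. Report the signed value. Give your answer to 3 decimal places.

-0.487

At P = 142.5, Q = 2929.
dQ/dP = −10.
ε = (dQ/dP)(P/Q) = (-10)(142.5/2929).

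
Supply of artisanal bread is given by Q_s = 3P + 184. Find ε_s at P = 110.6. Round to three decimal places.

0.643

At P = 110.6, Q_s = 515.80.
dQ_s/dP = 3.
ε_s = (dQ_s/dP)(P/Q_s) = (3)(110.6/515.80).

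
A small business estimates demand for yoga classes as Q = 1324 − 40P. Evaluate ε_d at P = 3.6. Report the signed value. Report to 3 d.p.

-0.122

At P = 3.6, Q = 1180.
dQ/dP = −40.
ε = (dQ/dP)(P/Q) = (-40)(3.6/1180).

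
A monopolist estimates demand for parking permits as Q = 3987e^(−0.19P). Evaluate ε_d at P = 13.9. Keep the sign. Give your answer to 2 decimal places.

At P = 13.9, Q = 284.233.
dQ/dP = −0.19·3987e^(−0.19P) = −0.19Q = -54.004.
ε = (dQ/dP)(P/Q) = (-54.004)(13.9/284.233).
|ε| > 1, so demand is elastic at this price.

-2.64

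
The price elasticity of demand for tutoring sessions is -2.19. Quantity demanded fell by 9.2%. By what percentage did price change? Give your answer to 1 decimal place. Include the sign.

4.2%

%ΔP ≈ %ΔQ / ε = (-9.2%)/(-2.19) = 4.20%.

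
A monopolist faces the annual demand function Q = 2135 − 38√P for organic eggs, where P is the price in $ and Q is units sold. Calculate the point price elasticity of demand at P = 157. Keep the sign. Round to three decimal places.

-0.144

At P = 157, Q = 1658.861.
dQ/dP = −38/(2√P) = -1.516.
ε = (dQ/dP)(P/Q) = (-1.516)(157/1658.861).
|ε| < 1, so demand is inelastic at this price.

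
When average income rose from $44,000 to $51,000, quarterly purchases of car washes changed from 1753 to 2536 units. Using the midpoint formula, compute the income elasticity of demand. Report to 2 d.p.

2.48

ΔQ = 783, ΔI = 7000. Midpoints: Ī = 47,500, Q̄ = 2144.5.
ε_I = (ΔQ/ΔI)(Ī/Q̄) = (783/7000)(47500/2144.5).
ε_I > 0, so the good is normal.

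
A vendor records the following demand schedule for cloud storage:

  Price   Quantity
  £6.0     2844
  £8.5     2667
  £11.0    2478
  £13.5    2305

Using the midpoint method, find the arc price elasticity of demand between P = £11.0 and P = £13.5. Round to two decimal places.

At P = 11.0, Q = 2478; at P = 13.5, Q = 2305.
ΔQ = -173, ΔP = 2.5. Midpoints: P̄ = 12.25, Q̄ = 2391.5.
ε = (ΔQ/ΔP)(P̄/Q̄) = (-173/2.5)(12.25/2391.5).

-0.35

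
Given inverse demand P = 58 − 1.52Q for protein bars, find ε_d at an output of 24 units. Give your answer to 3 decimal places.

At Q = 24, P = 58 − 1.52(24) = 21.52.
dP/dQ = −1.52, so dQ/dP = 1/(−1.52) = -0.658.
ε = (dQ/dP)(P/Q) = (-0.658)(21.52/24).

-0.590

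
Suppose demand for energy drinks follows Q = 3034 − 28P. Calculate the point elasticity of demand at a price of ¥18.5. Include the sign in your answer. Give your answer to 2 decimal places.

At P = 18.5, Q = 2516.
dQ/dP = −28.
ε = (dQ/dP)(P/Q) = (-28)(18.5/2516).
|ε| < 1, so demand is inelastic at this price.

-0.21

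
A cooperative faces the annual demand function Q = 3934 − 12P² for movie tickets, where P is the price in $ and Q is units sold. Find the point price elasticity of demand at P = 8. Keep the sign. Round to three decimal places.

-0.485

At P = 8, Q = 3166.
dQ/dP = −24P = -192.
ε = (dQ/dP)(P/Q) = (-192)(8/3166).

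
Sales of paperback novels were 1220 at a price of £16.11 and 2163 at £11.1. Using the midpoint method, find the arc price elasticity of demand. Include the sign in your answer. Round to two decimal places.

-1.51

ΔQ = 2163 − 1220 = 943; ΔP = 11.1 − 16.11 = -5.01.
Midpoints: P̄ = 13.61, Q̄ = 1691.5.
ε = (ΔQ/ΔP)(P̄/Q̄) = (943/-5.01)(13.61/1691.5).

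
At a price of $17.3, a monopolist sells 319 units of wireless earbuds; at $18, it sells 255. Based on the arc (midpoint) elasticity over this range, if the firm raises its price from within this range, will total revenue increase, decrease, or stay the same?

decrease

Arc ε = (-64/0.7)(17.65/287.0) ≈ -5.623.
|ε| = 5.62 > 1, so demand is elastic. A price rise therefore reduces total revenue.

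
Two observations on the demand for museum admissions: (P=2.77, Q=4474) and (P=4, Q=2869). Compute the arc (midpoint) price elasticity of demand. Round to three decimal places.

-1.203

ΔQ = 2869 − 4474 = -1605; ΔP = 4 − 2.77 = 1.23.
Midpoints: P̄ = 3.38, Q̄ = 3671.5.
ε = (ΔQ/ΔP)(P̄/Q̄) = (-1605/1.23)(3.38/3671.5).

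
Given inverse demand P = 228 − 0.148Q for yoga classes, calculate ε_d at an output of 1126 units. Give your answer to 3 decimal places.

-0.368

At Q = 1126, P = 228 − 0.148(1126) = 61.35.
dP/dQ = −0.148, so dQ/dP = 1/(−0.148) = -6.757.
ε = (dQ/dP)(P/Q) = (-6.757)(61.35/1126).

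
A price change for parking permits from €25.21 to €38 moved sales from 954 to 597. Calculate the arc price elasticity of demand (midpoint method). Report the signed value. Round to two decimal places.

ΔQ = 597 − 954 = -357; ΔP = 38 − 25.21 = 12.79.
Midpoints: P̄ = 31.61, Q̄ = 775.5.
ε = (ΔQ/ΔP)(P̄/Q̄) = (-357/12.79)(31.61/775.5).

-1.14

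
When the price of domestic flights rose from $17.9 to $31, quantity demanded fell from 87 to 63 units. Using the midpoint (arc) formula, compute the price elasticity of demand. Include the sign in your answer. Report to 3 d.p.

ΔQ = 63 − 87 = -24; ΔP = 31 − 17.9 = 13.1.
Midpoints: P̄ = 24.45, Q̄ = 75.0.
ε = (ΔQ/ΔP)(P̄/Q̄) = (-24/13.1)(24.45/75.0).

-0.597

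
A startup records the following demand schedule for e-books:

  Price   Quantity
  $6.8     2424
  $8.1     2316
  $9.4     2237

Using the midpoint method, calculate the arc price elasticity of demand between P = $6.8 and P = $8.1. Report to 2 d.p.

-0.26

At P = 6.8, Q = 2424; at P = 8.1, Q = 2316.
ΔQ = -108, ΔP = 1.3. Midpoints: P̄ = 7.45, Q̄ = 2370.0.
ε = (ΔQ/ΔP)(P̄/Q̄) = (-108/1.3)(7.45/2370.0).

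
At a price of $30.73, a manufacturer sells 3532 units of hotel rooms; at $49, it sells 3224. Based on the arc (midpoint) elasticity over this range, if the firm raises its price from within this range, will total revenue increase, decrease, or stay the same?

increase

Arc ε = (-308/18.27)(39.87/3378.0) ≈ -0.199.
|ε| = 0.20 < 1, so demand is inelastic. A price rise therefore raises total revenue.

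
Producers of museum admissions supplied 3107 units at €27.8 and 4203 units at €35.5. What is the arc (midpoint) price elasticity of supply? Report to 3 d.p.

ΔQ = 4203 − 3107 = 1096; ΔP = 35.5 − 27.8 = 7.7.
Midpoints: P̄ = 31.65, Q̄ = 3655.0.
ε_s = (ΔQ/ΔP)(P̄/Q̄) = (1096/7.7)(31.65/3655.0).

1.233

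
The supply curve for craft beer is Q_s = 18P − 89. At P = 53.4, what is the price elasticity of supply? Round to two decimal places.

1.10

At P = 53.4, Q_s = 872.20.
dQ_s/dP = 18.
ε_s = (dQ_s/dP)(P/Q_s) = (18)(53.4/872.20).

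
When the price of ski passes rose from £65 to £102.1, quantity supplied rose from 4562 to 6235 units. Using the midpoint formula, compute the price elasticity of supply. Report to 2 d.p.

0.70

ΔQ = 6235 − 4562 = 1673; ΔP = 102.1 − 65 = 37.1.
Midpoints: P̄ = 83.55, Q̄ = 5398.5.
ε_s = (ΔQ/ΔP)(P̄/Q̄) = (1673/37.1)(83.55/5398.5).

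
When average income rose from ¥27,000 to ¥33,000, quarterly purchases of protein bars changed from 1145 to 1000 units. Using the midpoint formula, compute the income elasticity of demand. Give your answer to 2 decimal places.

ΔQ = -145, ΔI = 6000. Midpoints: Ī = 30,000, Q̄ = 1072.5.
ε_I = (ΔQ/ΔI)(Ī/Q̄) = (-145/6000)(30000/1072.5).
ε_I < 0, so the good is inferior.

-0.68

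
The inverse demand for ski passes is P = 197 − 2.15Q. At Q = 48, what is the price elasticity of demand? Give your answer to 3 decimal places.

-0.909

At Q = 48, P = 197 − 2.15(48) = 93.80.
dP/dQ = −2.15, so dQ/dP = 1/(−2.15) = -0.465.
ε = (dQ/dP)(P/Q) = (-0.465)(93.80/48).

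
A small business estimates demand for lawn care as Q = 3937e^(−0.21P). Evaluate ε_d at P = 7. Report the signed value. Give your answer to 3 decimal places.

At P = 7, Q = 905.217.
dQ/dP = −0.21·3937e^(−0.21P) = −0.21Q = -190.095.
ε = (dQ/dP)(P/Q) = (-190.095)(7/905.217).

-1.470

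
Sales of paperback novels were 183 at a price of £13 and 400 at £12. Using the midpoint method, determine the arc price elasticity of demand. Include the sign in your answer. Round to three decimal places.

ΔQ = 400 − 183 = 217; ΔP = 12 − 13 = -1.
Midpoints: P̄ = 12.50, Q̄ = 291.5.
ε = (ΔQ/ΔP)(P̄/Q̄) = (217/-1)(12.50/291.5).

-9.305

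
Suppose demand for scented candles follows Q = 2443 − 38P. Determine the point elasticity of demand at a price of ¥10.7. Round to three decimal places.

-0.200

At P = 10.7, Q = 2036.400.
dQ/dP = −38.
ε = (dQ/dP)(P/Q) = (-38)(10.7/2036.400).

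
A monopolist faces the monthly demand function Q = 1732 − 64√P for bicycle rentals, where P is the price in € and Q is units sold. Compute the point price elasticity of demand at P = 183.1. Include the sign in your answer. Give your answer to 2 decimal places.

-0.50

At P = 183.1, Q = 865.988.
dQ/dP = −64/(2√P) = -2.365.
ε = (dQ/dP)(P/Q) = (-2.365)(183.1/865.988).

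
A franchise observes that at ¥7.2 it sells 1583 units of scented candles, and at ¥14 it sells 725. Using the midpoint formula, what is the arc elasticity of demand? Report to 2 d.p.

-1.16

ΔQ = 725 − 1583 = -858; ΔP = 14 − 7.2 = 6.8.
Midpoints: P̄ = 10.60, Q̄ = 1154.0.
ε = (ΔQ/ΔP)(P̄/Q̄) = (-858/6.8)(10.60/1154.0).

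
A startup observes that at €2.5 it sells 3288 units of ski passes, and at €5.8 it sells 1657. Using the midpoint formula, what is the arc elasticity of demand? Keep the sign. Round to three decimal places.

ΔQ = 1657 − 3288 = -1631; ΔP = 5.8 − 2.5 = 3.3.
Midpoints: P̄ = 4.15, Q̄ = 2472.5.
ε = (ΔQ/ΔP)(P̄/Q̄) = (-1631/3.3)(4.15/2472.5).

-0.830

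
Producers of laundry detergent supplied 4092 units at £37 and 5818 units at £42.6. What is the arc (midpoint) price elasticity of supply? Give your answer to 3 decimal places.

ΔQ = 5818 − 4092 = 1726; ΔP = 42.6 − 37 = 5.6.
Midpoints: P̄ = 39.80, Q̄ = 4955.0.
ε_s = (ΔQ/ΔP)(P̄/Q̄) = (1726/5.6)(39.80/4955.0).

2.476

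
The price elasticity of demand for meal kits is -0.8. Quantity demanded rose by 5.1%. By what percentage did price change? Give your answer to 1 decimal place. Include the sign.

-6.4%

%ΔP ≈ %ΔQ / ε = (5.1%)/(-0.8) = -6.37%.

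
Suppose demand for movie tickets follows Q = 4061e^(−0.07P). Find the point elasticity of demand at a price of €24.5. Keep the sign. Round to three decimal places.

-1.715

At P = 24.5, Q = 730.833.
dQ/dP = −0.07·4061e^(−0.07P) = −0.07Q = -51.158.
ε = (dQ/dP)(P/Q) = (-51.158)(24.5/730.833).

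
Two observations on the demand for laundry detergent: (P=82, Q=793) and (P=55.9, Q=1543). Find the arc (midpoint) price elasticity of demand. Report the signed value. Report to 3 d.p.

ΔQ = 1543 − 793 = 750; ΔP = 55.9 − 82 = -26.1.
Midpoints: P̄ = 68.95, Q̄ = 1168.0.
ε = (ΔQ/ΔP)(P̄/Q̄) = (750/-26.1)(68.95/1168.0).

-1.696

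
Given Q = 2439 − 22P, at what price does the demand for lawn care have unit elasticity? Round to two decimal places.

55.43

For linear demand Q = a − bP, ε = −bP/(a − bP). |ε| = 1 when bP = a − bP, i.e. P = a/(2b).
P = 2439/(2·22) = 2439/44 = 55.4318.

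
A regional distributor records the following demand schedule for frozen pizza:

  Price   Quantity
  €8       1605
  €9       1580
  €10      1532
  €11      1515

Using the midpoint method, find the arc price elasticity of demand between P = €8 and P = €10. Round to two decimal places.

At P = 8, Q = 1605; at P = 10, Q = 1532.
ΔQ = -73, ΔP = 2. Midpoints: P̄ = 9.00, Q̄ = 1568.5.
ε = (ΔQ/ΔP)(P̄/Q̄) = (-73/2)(9.00/1568.5).

-0.21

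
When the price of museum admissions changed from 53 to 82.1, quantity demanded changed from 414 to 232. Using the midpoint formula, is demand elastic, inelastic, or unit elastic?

elastic

Arc ε ≈ -1.308.
|ε| = 1.31 > 1.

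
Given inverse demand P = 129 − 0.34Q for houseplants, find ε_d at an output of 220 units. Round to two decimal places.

-0.72

At Q = 220, P = 129 − 0.34(220) = 54.20.
dP/dQ = −0.34, so dQ/dP = 1/(−0.34) = -2.941.
ε = (dQ/dP)(P/Q) = (-2.941)(54.20/220).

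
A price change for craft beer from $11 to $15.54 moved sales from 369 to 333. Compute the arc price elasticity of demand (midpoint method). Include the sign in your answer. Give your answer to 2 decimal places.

ΔQ = 333 − 369 = -36; ΔP = 15.54 − 11 = 4.54.
Midpoints: P̄ = 13.27, Q̄ = 351.0.
ε = (ΔQ/ΔP)(P̄/Q̄) = (-36/4.54)(13.27/351.0).

-0.30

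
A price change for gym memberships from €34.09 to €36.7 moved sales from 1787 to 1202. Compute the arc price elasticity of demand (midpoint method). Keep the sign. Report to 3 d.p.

ΔQ = 1202 − 1787 = -585; ΔP = 36.7 − 34.09 = 2.61.
Midpoints: P̄ = 35.40, Q̄ = 1494.5.
ε = (ΔQ/ΔP)(P̄/Q̄) = (-585/2.61)(35.40/1494.5).

-5.308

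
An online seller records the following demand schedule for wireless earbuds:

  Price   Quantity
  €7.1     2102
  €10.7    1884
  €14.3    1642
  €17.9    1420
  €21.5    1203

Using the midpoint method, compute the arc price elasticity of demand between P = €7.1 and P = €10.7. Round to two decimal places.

-0.27

At P = 7.1, Q = 2102; at P = 10.7, Q = 1884.
ΔQ = -218, ΔP = 3.6. Midpoints: P̄ = 8.90, Q̄ = 1993.0.
ε = (ΔQ/ΔP)(P̄/Q̄) = (-218/3.6)(8.90/1993.0).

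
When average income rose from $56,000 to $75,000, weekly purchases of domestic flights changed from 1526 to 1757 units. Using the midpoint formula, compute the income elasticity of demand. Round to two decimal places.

ΔQ = 231, ΔI = 19000. Midpoints: Ī = 65,500, Q̄ = 1641.5.
ε_I = (ΔQ/ΔI)(Ī/Q̄) = (231/19000)(65500/1641.5).

0.49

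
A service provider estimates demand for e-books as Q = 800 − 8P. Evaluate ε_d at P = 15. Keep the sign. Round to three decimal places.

-0.176

At P = 15, Q = 680.
dQ/dP = −8.
ε = (dQ/dP)(P/Q) = (-8)(15/680).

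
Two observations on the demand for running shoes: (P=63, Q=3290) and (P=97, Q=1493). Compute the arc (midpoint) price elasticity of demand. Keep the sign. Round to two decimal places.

ΔQ = 1493 − 3290 = -1797; ΔP = 97 − 63 = 34.
Midpoints: P̄ = 80.00, Q̄ = 2391.5.
ε = (ΔQ/ΔP)(P̄/Q̄) = (-1797/34)(80.00/2391.5).

-1.77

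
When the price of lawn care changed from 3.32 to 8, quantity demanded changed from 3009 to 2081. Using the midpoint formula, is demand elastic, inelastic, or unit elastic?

inelastic

Arc ε ≈ -0.441.
|ε| = 0.44 < 1.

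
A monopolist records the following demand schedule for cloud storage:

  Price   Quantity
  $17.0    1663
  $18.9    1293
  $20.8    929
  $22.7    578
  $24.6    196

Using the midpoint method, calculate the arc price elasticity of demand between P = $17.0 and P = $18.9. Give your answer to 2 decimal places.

-2.37

At P = 17.0, Q = 1663; at P = 18.9, Q = 1293.
ΔQ = -370, ΔP = 1.9. Midpoints: P̄ = 17.95, Q̄ = 1478.0.
ε = (ΔQ/ΔP)(P̄/Q̄) = (-370/1.9)(17.95/1478.0).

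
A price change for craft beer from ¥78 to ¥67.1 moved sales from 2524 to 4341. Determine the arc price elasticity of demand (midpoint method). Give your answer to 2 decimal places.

ΔQ = 4341 − 2524 = 1817; ΔP = 67.1 − 78 = -10.9.
Midpoints: P̄ = 72.55, Q̄ = 3432.5.
ε = (ΔQ/ΔP)(P̄/Q̄) = (1817/-10.9)(72.55/3432.5).

-3.52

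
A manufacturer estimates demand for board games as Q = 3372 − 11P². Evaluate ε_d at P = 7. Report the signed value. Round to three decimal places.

At P = 7, Q = 2833.
dQ/dP = −22P = -154.
ε = (dQ/dP)(P/Q) = (-154)(7/2833).

-0.381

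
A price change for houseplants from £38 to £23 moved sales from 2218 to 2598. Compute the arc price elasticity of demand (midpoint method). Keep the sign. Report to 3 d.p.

ΔQ = 2598 − 2218 = 380; ΔP = 23 − 38 = -15.
Midpoints: P̄ = 30.50, Q̄ = 2408.0.
ε = (ΔQ/ΔP)(P̄/Q̄) = (380/-15)(30.50/2408.0).

-0.321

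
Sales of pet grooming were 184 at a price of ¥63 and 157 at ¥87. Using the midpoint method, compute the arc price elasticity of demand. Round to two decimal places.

-0.49

ΔQ = 157 − 184 = -27; ΔP = 87 − 63 = 24.
Midpoints: P̄ = 75.00, Q̄ = 170.5.
ε = (ΔQ/ΔP)(P̄/Q̄) = (-27/24)(75.00/170.5).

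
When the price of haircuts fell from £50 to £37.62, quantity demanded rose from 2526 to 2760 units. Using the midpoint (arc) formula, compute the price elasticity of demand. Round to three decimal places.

-0.313

ΔQ = 2760 − 2526 = 234; ΔP = 37.62 − 50 = -12.38.
Midpoints: P̄ = 43.81, Q̄ = 2643.0.
ε = (ΔQ/ΔP)(P̄/Q̄) = (234/-12.38)(43.81/2643.0).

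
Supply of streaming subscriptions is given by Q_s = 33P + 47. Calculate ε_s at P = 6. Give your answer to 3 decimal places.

0.808

At P = 6, Q_s = 245.
dQ_s/dP = 33.
ε_s = (dQ_s/dP)(P/Q_s) = (33)(6/245).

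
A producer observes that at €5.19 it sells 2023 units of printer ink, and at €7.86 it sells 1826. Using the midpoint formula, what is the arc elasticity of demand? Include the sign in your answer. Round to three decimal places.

-0.250

ΔQ = 1826 − 2023 = -197; ΔP = 7.86 − 5.19 = 2.67.
Midpoints: P̄ = 6.53, Q̄ = 1924.5.
ε = (ΔQ/ΔP)(P̄/Q̄) = (-197/2.67)(6.53/1924.5).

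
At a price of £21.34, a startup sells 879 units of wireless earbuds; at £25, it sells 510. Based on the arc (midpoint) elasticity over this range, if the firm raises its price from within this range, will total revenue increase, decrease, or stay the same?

decrease

Arc ε = (-369/3.66)(23.17/694.5) ≈ -3.364.
|ε| = 3.36 > 1, so demand is elastic. A price rise therefore reduces total revenue.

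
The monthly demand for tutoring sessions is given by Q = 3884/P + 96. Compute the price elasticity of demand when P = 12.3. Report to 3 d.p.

At P = 12.3, Q = 411.772.
dQ/dP = −3884/P² = -25.673.
ε = (dQ/dP)(P/Q) = (-25.673)(12.3/411.772).
|ε| < 1, so demand is inelastic at this price.

-0.767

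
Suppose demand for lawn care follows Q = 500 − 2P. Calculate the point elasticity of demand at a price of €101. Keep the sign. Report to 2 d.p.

-0.68

At P = 101, Q = 298.
dQ/dP = −2.
ε = (dQ/dP)(P/Q) = (-2)(101/298).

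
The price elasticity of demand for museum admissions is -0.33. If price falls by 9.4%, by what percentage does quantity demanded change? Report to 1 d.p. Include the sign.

3.1%

%ΔQ ≈ ε × %ΔP = (-0.33)(-9.4%) = 3.10%.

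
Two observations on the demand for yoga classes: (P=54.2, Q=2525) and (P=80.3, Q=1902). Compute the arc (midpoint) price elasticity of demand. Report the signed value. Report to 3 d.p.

-0.725

ΔQ = 1902 − 2525 = -623; ΔP = 80.3 − 54.2 = 26.1.
Midpoints: P̄ = 67.25, Q̄ = 2213.5.
ε = (ΔQ/ΔP)(P̄/Q̄) = (-623/26.1)(67.25/2213.5).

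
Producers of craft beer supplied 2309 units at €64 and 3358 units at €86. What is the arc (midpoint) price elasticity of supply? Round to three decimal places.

1.262

ΔQ = 3358 − 2309 = 1049; ΔP = 86 − 64 = 22.
Midpoints: P̄ = 75.00, Q̄ = 2833.5.
ε_s = (ΔQ/ΔP)(P̄/Q̄) = (1049/22)(75.00/2833.5).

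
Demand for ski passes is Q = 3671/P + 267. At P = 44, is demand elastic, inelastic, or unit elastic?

inelastic

Q = 350.432, dQ/dP = -1.896.
ε = (dQ/dP)(P/Q) ≈ -0.238.
|ε| = 0.24 < 1.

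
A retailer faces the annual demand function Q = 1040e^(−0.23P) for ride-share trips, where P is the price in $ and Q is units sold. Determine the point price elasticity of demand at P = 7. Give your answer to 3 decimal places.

At P = 7, Q = 207.883.
dQ/dP = −0.23·1040e^(−0.23P) = −0.23Q = -47.813.
ε = (dQ/dP)(P/Q) = (-47.813)(7/207.883).

-1.610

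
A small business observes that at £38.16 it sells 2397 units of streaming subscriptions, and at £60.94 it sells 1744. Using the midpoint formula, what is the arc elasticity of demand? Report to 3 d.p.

-0.686

ΔQ = 1744 − 2397 = -653; ΔP = 60.94 − 38.16 = 22.78.
Midpoints: P̄ = 49.55, Q̄ = 2070.5.
ε = (ΔQ/ΔP)(P̄/Q̄) = (-653/22.78)(49.55/2070.5).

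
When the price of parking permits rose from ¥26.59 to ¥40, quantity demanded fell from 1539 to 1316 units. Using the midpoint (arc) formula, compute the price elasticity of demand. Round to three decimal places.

ΔQ = 1316 − 1539 = -223; ΔP = 40 − 26.59 = 13.41.
Midpoints: P̄ = 33.30, Q̄ = 1427.5.
ε = (ΔQ/ΔP)(P̄/Q̄) = (-223/13.41)(33.30/1427.5).

-0.388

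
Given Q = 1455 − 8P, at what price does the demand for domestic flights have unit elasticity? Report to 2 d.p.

90.94

For linear demand Q = a − bP, ε = −bP/(a − bP). |ε| = 1 when bP = a − bP, i.e. P = a/(2b).
P = 1455/(2·8) = 1455/16 = 90.9375.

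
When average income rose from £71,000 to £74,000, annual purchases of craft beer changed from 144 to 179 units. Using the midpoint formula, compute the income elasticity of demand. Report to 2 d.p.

5.24

ΔQ = 35, ΔI = 3000. Midpoints: Ī = 72,500, Q̄ = 161.5.
ε_I = (ΔQ/ΔI)(Ī/Q̄) = (35/3000)(72500/161.5).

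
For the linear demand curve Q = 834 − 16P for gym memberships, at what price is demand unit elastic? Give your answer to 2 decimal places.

For linear demand Q = a − bP, ε = −bP/(a − bP). |ε| = 1 when bP = a − bP, i.e. P = a/(2b).
P = 834/(2·16) = 834/32 = 26.0625.

26.06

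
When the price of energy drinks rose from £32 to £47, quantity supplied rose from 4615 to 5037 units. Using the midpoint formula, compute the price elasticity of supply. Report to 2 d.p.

0.23

ΔQ = 5037 − 4615 = 422; ΔP = 47 − 32 = 15.
Midpoints: P̄ = 39.50, Q̄ = 4826.0.
ε_s = (ΔQ/ΔP)(P̄/Q̄) = (422/15)(39.50/4826.0).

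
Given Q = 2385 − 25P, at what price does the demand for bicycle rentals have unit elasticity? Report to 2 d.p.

For linear demand Q = a − bP, ε = −bP/(a − bP). |ε| = 1 when bP = a − bP, i.e. P = a/(2b).
P = 2385/(2·25) = 2385/50 = 47.7000.

47.70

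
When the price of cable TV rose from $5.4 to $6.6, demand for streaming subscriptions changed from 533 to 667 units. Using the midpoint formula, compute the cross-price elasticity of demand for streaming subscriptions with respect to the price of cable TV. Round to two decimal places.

ΔQ_x = 667 − 533 = 134; ΔP_y = 6.6 − 5.4 = 1.2.
Midpoints: P̄_y = 6.00, Q̄_x = 600.0.
ε_xy = (ΔQ_x/ΔP_y)(P̄_y/Q̄_x) = (134/1.2)(6.00/600.0).

1.12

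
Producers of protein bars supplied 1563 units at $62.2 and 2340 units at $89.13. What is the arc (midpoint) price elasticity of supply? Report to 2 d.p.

1.12

ΔQ = 2340 − 1563 = 777; ΔP = 89.13 − 62.2 = 26.93.
Midpoints: P̄ = 75.66, Q̄ = 1951.5.
ε_s = (ΔQ/ΔP)(P̄/Q̄) = (777/26.93)(75.66/1951.5).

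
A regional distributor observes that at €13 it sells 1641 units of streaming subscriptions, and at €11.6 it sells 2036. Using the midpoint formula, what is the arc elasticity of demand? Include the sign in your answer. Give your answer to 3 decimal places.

-1.888

ΔQ = 2036 − 1641 = 395; ΔP = 11.6 − 13 = -1.4.
Midpoints: P̄ = 12.30, Q̄ = 1838.5.
ε = (ΔQ/ΔP)(P̄/Q̄) = (395/-1.4)(12.30/1838.5).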